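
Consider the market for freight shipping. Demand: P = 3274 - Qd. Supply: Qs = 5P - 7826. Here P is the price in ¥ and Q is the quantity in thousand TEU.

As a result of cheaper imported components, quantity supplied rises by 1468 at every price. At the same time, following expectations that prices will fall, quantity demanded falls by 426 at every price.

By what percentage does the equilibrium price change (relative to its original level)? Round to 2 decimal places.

Initially, 3274 - P = 5P - 7826, so 11100 = 6P and P = 1850, Q = 1424.
After the shift, demand is Qd = 2848 - P and supply is Qs = 5P - 6358.
Equate the new curves: 2848 - P = 5P - 6358, giving 9206 = 6P, P = 4603/3 ≈ 1534.3333, Q = 3941/3 ≈ 1313.6667.
%ΔP = (1534.3333 − 1850) / 1850 × 100 = -17.06%.

-17.06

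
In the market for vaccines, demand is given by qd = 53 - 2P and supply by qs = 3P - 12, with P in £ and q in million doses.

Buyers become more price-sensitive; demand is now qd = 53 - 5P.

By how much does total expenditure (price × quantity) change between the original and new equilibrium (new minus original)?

-250.453125

Before the shock: 53 - 2P = 3P - 12 ⇒ 65 = 5P ⇒ P = 13, q = 27.
The shock moves the curves to qd = 53 - 5P and qs = 3P - 12.
Clearing the new market: 53 - 5P = 3P - 12, so P = 8.125 and q = 12.375.
Expenditure moves from 13×27 = 351 to 8.125×12.375 = 100.546875; change = -250.453125.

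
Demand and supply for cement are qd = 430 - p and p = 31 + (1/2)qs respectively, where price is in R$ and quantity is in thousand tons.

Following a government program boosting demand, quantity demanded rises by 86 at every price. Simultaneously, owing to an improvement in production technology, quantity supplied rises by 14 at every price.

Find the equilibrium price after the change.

188

Initially, 430 - p = 2p - 62, so 492 = 3p and p = 164, q = 266.
With the change applied: demand qd = 516 - p, supply qs = 2p - 48.
New equilibrium: 516 - p = 2p - 48 ⇒ 564 = 3p ⇒ p = 188, q = 328.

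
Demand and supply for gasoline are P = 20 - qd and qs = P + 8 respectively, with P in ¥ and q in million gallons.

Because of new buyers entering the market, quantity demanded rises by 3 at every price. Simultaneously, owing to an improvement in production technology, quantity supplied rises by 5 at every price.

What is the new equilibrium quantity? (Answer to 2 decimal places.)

18.00

Initially, 20 - P = P + 8, so 12 = 2P and P = 6, q = 14.
With the change applied: demand qd = 23 - P, supply qs = P + 13.
New equilibrium: 23 - P = P + 13 ⇒ 10 = 2P ⇒ P = 5, q = 18.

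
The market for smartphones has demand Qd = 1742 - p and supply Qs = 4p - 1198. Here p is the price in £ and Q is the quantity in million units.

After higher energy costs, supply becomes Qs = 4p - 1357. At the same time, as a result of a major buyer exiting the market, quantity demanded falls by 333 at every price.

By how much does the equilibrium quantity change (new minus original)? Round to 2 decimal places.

-298.20

Original equilibrium: 1742 - p = 4p - 1198 gives 2940 = 5p, so p = 588 and Q = 1154.
With the change applied: demand Qd = 1409 - p, supply Qs = 4p - 1357.
Equate the new curves: 1409 - p = 4p - 1357, giving 2766 = 5p, p = 553.2, Q = 855.8.
ΔQ = 855.8 − 1154 = -298.20.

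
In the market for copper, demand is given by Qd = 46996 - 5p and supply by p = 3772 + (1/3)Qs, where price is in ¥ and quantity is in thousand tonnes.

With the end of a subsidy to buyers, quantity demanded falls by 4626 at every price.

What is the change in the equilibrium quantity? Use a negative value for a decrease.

Before the shock: 46996 - 5p = 3p - 11316 ⇒ 58312 = 8p ⇒ p = 7289, Q = 10551.
With the change applied: demand Qd = 42370 - 5p, supply Qs = 3p - 11316.
Equate the new curves: 42370 - 5p = 3p - 11316, giving 53686 = 8p, p = 6710.75, Q = 8816.25.
ΔQ = 8816.25 − 10551 = -1734.75.

-1734.75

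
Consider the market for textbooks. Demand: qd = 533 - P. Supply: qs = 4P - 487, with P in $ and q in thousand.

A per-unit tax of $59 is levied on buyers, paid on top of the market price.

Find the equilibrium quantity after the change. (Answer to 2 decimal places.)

281.80

Before the shock: 533 - P = 4P - 487 ⇒ 1020 = 5P ⇒ P = 204, q = 329.
Since buyers pay the price plus the tax, the effective demand curve becomes qd = 474 - P.
Equate the new curves: 474 - P = 4P - 487, giving 961 = 5P, P = 192.2, q = 281.8.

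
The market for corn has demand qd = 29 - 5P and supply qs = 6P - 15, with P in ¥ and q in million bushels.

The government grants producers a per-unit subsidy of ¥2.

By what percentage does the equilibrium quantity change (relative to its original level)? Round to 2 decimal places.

+60.61

Initially, 29 - 5P = 6P - 15, so 44 = 11P and P = 4, q = 9.
Since sellers receive the price plus the subsidy, the effective supply curve becomes qs = 6P - 3.
Equate the new curves: 29 - 5P = 6P - 3, giving 32 = 11P, P = 32/11 ≈ 2.9091, q = 159/11 ≈ 14.4545.
%Δq = (14.4545 − 9) / 9 × 100 = +60.61%.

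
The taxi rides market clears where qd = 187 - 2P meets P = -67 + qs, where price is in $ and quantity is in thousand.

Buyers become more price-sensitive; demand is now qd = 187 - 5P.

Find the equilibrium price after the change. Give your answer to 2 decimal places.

Before the shock: 187 - 2P = P + 67 ⇒ 120 = 3P ⇒ P = 40, q = 107.
The new curves are qd = 187 - 5P (demand) and qs = P + 67 (supply).
Clearing the new market: 187 - 5P = P + 67, so P = 20 and q = 87.

20.00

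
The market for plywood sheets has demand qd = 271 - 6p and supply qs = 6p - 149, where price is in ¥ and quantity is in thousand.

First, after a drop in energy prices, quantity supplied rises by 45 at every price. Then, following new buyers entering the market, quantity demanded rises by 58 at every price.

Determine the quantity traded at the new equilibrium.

112.5

Original equilibrium: 271 - 6p = 6p - 149 gives 420 = 12p, so p = 35 and q = 61.
After the shift, demand is qd = 329 - 6p and supply is qs = 6p - 104.
Setting them equal: 329 - 6p = 6p - 104 → 433 = 12p, so p = 433/12 ≈ 36.0833 and q = 112.5.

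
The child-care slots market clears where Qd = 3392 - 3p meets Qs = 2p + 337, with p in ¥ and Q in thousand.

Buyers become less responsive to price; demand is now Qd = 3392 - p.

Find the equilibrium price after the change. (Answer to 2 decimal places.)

Solve the original market: 3392 - 3p = 2p + 337, hence p = 611 and Q = 1559.
The shock moves the curves to Qd = 3392 - p and Qs = 2p + 337.
Setting them equal: 3392 - p = 2p + 337 → 3055 = 3p, so p = 3055/3 ≈ 1018.3333 and Q = 7121/3 ≈ 2373.6667.

1018.33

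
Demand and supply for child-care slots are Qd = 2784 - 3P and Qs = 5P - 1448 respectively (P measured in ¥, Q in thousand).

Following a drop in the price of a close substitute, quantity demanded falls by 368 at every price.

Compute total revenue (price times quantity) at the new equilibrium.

467061

Solve the original market: 2784 - 3P = 5P - 1448, hence P = 529 and Q = 1197.
After the shift, demand is Qd = 2416 - 3P and supply is Qs = 5P - 1448.
Equate the new curves: 2416 - 3P = 5P - 1448, giving 3864 = 8P, P = 483, Q = 967.
New expenditure = 483 × 967 = 467061.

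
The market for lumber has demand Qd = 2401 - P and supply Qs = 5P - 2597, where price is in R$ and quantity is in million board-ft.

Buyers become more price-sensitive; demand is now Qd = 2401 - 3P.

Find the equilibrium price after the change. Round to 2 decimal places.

Before the shock: 2401 - P = 5P - 2597 ⇒ 4998 = 6P ⇒ P = 833, Q = 1568.
After the shift, demand is Qd = 2401 - 3P and supply is Qs = 5P - 2597.
Clearing the new market: 2401 - 3P = 5P - 2597, so P = 624.75 and Q = 526.75.

624.75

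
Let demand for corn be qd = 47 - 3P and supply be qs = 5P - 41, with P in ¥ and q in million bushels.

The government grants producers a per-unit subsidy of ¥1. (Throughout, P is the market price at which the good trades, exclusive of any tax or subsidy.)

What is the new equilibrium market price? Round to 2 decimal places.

Original equilibrium: 47 - 3P = 5P - 41 gives 88 = 8P, so P = 11 and q = 14.
Since sellers receive the price plus the subsidy, the effective supply curve becomes qs = 5P - 36.
Clearing the new market: 47 - 3P = 5P - 36, so P = 10.375 and q = 15.875.

10.38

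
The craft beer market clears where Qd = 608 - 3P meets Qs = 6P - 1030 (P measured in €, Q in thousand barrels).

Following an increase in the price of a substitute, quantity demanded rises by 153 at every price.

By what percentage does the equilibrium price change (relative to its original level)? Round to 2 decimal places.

Original equilibrium: 608 - 3P = 6P - 1030 gives 1638 = 9P, so P = 182 and Q = 62.
After the shift, demand is Qd = 761 - 3P and supply is Qs = 6P - 1030.
Equate the new curves: 761 - 3P = 6P - 1030, giving 1791 = 9P, P = 199, Q = 164.
%ΔP = (199 − 182) / 182 × 100 = +9.34%.

+9.34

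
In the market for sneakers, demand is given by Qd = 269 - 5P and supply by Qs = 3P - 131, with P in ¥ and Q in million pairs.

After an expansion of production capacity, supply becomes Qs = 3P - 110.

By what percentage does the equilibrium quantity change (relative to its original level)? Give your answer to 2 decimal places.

Initially, 269 - 5P = 3P - 131, so 400 = 8P and P = 50, Q = 19.
The new curves are Qd = 269 - 5P (demand) and Qs = 3P - 110 (supply).
Equate the new curves: 269 - 5P = 3P - 110, giving 379 = 8P, P = 47.375, Q = 32.125.
%ΔQ = (32.125 − 19) / 19 × 100 = +69.08%.

+69.08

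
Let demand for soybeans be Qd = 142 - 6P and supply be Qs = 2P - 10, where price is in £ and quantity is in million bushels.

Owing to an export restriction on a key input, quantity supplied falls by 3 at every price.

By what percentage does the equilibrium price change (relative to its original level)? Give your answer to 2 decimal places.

Solve the original market: 142 - 6P = 2P - 10, hence P = 19 and Q = 28.
The new curves are Qd = 142 - 6P (demand) and Qs = 2P - 13 (supply).
Clearing the new market: 142 - 6P = 2P - 13, so P = 19.375 and Q = 25.75.
%ΔP = (19.375 − 19) / 19 × 100 = +1.97%.

+1.97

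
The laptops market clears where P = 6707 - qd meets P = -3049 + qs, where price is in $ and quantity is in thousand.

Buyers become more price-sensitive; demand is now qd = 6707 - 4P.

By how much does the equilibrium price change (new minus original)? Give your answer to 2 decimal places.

Original equilibrium: 6707 - P = P + 3049 gives 3658 = 2P, so P = 1829 and q = 4878.
The shock moves the curves to qd = 6707 - 4P and qs = P + 3049.
Clearing the new market: 6707 - 4P = P + 3049, so P = 731.6 and q = 3780.6.
ΔP = 731.6 − 1829 = -1097.40.

-1097.40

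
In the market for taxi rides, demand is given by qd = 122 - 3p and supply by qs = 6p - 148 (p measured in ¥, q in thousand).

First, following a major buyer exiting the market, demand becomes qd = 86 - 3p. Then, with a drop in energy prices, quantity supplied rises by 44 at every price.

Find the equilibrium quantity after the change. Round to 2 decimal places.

22.67

Initially, 122 - 3p = 6p - 148, so 270 = 9p and p = 30, q = 32.
After the shift, demand is qd = 86 - 3p and supply is qs = 6p - 104.
Equate the new curves: 86 - 3p = 6p - 104, giving 190 = 9p, p = 190/9 ≈ 21.1111, q = 68/3 ≈ 22.6667.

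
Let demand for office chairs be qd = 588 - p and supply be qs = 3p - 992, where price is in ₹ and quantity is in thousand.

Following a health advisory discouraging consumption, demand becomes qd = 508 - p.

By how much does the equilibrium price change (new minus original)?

Original equilibrium: 588 - p = 3p - 992 gives 1580 = 4p, so p = 395 and q = 193.
With the change applied: demand qd = 508 - p, supply qs = 3p - 992.
Clearing the new market: 508 - p = 3p - 992, so p = 375 and q = 133.
Δp = 375 − 395 = -20.

-20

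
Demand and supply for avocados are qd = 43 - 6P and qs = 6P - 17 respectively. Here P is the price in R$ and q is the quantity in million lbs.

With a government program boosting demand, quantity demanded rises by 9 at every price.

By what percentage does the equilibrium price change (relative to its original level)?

+15

Original equilibrium: 43 - 6P = 6P - 17 gives 60 = 12P, so P = 5 and q = 13.
The shock moves the curves to qd = 52 - 6P and qs = 6P - 17.
Clearing the new market: 52 - 6P = 6P - 17, so P = 5.75 and q = 17.5.
%ΔP = (5.75 − 5) / 5 × 100 = +15%.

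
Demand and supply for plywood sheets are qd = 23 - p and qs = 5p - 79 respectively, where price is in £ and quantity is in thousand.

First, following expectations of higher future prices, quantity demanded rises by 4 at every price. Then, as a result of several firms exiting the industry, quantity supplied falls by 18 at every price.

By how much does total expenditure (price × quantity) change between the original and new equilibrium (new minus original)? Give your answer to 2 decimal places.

+28.89

Solve the original market: 23 - p = 5p - 79, hence p = 17 and q = 6.
The new curves are qd = 27 - p (demand) and qs = 5p - 97 (supply).
Clearing the new market: 27 - p = 5p - 97, so p = 62/3 ≈ 20.6667 and q = 19/3 ≈ 6.3333.
Expenditure moves from 17×6 = 102 to 20.6667×6.3333 = 130.8889; change = +28.89.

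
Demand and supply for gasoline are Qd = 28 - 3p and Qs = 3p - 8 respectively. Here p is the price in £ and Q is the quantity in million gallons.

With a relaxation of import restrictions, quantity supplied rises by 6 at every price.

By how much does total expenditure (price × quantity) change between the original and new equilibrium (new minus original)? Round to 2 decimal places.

+5.00

Solve the original market: 28 - 3p = 3p - 8, hence p = 6 and Q = 10.
With the change applied: demand Qd = 28 - 3p, supply Qs = 3p - 2.
Equate the new curves: 28 - 3p = 3p - 2, giving 30 = 6p, p = 5, Q = 13.
Expenditure moves from 6×10 = 60 to 5×13 = 65; change = +5.00.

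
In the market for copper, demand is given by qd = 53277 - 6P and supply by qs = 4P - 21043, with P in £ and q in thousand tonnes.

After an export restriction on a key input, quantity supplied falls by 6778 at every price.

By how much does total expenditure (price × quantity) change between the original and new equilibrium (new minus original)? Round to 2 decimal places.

-27094241.64

Initially, 53277 - 6P = 4P - 21043, so 74320 = 10P and P = 7432, q = 8685.
The shock moves the curves to qd = 53277 - 6P and qs = 4P - 27821.
Setting them equal: 53277 - 6P = 4P - 27821 → 81098 = 10P, so P = 8109.8 and q = 4618.2.
Expenditure moves from 7432×8685 = 64546920 to 8109.8×4618.2 = 37452678.36; change = -27094241.64.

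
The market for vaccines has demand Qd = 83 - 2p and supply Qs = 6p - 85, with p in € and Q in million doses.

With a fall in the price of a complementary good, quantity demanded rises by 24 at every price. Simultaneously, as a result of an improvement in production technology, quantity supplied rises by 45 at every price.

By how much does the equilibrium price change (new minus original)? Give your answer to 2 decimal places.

-2.63

Before the shock: 83 - 2p = 6p - 85 ⇒ 168 = 8p ⇒ p = 21, Q = 41.
The shock moves the curves to Qd = 107 - 2p and Qs = 6p - 40.
Clearing the new market: 107 - 2p = 6p - 40, so p = 18.375 and Q = 70.25.
Δp = 18.375 − 21 = -2.63.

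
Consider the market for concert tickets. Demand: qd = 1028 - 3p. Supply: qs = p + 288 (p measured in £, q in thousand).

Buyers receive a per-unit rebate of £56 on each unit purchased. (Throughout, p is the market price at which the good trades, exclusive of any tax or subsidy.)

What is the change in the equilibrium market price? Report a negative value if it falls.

+42

Initially, 1028 - 3p = p + 288, so 740 = 4p and p = 185, q = 473.
Since buyers' out-of-pocket price is the market price minus the rebate, the effective demand curve becomes qd = 1196 - 3p.
Setting them equal: 1196 - 3p = p + 288 → 908 = 4p, so p = 227 and q = 515.
Δp = 227 − 185 = +42.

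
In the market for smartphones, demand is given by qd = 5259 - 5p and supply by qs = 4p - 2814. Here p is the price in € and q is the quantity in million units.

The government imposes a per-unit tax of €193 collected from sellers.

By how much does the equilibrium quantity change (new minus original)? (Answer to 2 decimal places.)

Before the shock: 5259 - 5p = 4p - 2814 ⇒ 8073 = 9p ⇒ p = 897, q = 774.
Since sellers keep the price net of the tax, the effective supply curve becomes qs = 4p - 3586.
Equate the new curves: 5259 - 5p = 4p - 3586, giving 8845 = 9p, p = 8845/9 ≈ 982.7778, q = 3106/9 ≈ 345.1111.
Δq = 345.1111 − 774 = -428.89.

-428.89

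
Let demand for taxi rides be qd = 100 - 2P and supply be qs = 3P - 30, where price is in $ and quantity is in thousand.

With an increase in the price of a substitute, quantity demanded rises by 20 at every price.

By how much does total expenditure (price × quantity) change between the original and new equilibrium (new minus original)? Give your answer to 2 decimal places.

Solve the original market: 100 - 2P = 3P - 30, hence P = 26 and q = 48.
After the shift, demand is qd = 120 - 2P and supply is qs = 3P - 30.
Setting them equal: 120 - 2P = 3P - 30 → 150 = 5P, so P = 30 and q = 60.
Expenditure moves from 26×48 = 1248 to 30×60 = 1800; change = +552.00.

+552.00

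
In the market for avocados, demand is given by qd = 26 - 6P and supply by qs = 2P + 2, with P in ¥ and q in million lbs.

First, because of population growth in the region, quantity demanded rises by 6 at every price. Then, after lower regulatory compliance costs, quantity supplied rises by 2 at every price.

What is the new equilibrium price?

Solve the original market: 26 - 6P = 2P + 2, hence P = 3 and q = 8.
The new curves are qd = 32 - 6P (demand) and qs = 2P + 4 (supply).
Equate the new curves: 32 - 6P = 2P + 4, giving 28 = 8P, P = 3.5, q = 11.

3.5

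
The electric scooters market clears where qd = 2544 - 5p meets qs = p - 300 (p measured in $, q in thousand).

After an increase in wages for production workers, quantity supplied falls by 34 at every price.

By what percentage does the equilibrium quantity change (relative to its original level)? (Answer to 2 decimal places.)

-16.28

Original equilibrium: 2544 - 5p = p - 300 gives 2844 = 6p, so p = 474 and q = 174.
With the change applied: demand qd = 2544 - 5p, supply qs = p - 334.
Setting them equal: 2544 - 5p = p - 334 → 2878 = 6p, so p = 1439/3 ≈ 479.6667 and q = 437/3 ≈ 145.6667.
%Δq = (145.6667 − 174) / 174 × 100 = -16.28%.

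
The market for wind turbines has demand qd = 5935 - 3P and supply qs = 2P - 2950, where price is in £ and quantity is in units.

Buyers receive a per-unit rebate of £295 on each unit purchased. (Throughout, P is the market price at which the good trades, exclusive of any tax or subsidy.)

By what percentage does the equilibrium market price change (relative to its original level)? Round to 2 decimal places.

+9.96

Original equilibrium: 5935 - 3P = 2P - 2950 gives 8885 = 5P, so P = 1777 and q = 604.
Since buyers' out-of-pocket price is the market price minus the rebate, the effective demand curve becomes qd = 6820 - 3P.
Setting them equal: 6820 - 3P = 2P - 2950 → 9770 = 5P, so P = 1954 and q = 958.
%ΔP = (1954 − 1777) / 1777 × 100 = +9.96%.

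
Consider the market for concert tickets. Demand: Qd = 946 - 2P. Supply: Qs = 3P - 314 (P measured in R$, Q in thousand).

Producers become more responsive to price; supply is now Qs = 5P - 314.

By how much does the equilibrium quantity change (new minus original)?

+144

Solve the original market: 946 - 2P = 3P - 314, hence P = 252 and Q = 442.
With the change applied: demand Qd = 946 - 2P, supply Qs = 5P - 314.
New equilibrium: 946 - 2P = 5P - 314 ⇒ 1260 = 7P ⇒ P = 180, Q = 586.
ΔQ = 586 − 442 = +144.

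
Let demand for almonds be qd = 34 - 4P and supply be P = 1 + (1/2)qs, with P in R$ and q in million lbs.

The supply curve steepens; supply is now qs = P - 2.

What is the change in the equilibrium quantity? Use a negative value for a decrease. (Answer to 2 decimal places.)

-4.80

Solve the original market: 34 - 4P = 2P - 2, hence P = 6 and q = 10.
With the change applied: demand qd = 34 - 4P, supply qs = P - 2.
Setting them equal: 34 - 4P = P - 2 → 36 = 5P, so P = 7.2 and q = 5.2.
Δq = 5.2 − 10 = -4.80.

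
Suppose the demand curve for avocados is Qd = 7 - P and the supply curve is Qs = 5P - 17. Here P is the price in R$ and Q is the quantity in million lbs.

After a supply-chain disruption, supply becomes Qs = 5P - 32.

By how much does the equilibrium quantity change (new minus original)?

Solve the original market: 7 - P = 5P - 17, hence P = 4 and Q = 3.
With the change applied: demand Qd = 7 - P, supply Qs = 5P - 32.
Setting them equal: 7 - P = 5P - 32 → 39 = 6P, so P = 6.5 and Q = 0.5.
ΔQ = 0.5 − 3 = -2.5.

-2.5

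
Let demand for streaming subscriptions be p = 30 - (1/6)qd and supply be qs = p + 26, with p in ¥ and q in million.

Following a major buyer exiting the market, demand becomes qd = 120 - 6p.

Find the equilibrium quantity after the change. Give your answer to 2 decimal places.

Original equilibrium: 180 - 6p = p + 26 gives 154 = 7p, so p = 22 and q = 48.
The new curves are qd = 120 - 6p (demand) and qs = p + 26 (supply).
New equilibrium: 120 - 6p = p + 26 ⇒ 94 = 7p ⇒ p = 94/7 ≈ 13.4286, q = 276/7 ≈ 39.4286.

39.43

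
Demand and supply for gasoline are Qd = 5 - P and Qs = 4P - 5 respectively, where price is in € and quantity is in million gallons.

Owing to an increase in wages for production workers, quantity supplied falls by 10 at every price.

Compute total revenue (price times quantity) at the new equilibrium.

Solve the original market: 5 - P = 4P - 5, hence P = 2 and Q = 3.
The new curves are Qd = 5 - P (demand) and Qs = 4P - 15 (supply).
Equate the new curves: 5 - P = 4P - 15, giving 20 = 5P, P = 4, Q = 1.
New expenditure = 4 × 1 = 4.

4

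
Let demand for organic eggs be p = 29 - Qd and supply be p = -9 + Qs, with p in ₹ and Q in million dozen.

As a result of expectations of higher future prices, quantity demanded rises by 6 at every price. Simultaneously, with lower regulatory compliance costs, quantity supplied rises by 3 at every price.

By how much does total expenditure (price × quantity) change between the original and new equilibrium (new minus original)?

+80.25

Initially, 29 - p = p + 9, so 20 = 2p and p = 10, Q = 19.
With the change applied: demand Qd = 35 - p, supply Qs = p + 12.
Equate the new curves: 35 - p = p + 12, giving 23 = 2p, p = 11.5, Q = 23.5.
Expenditure moves from 10×19 = 190 to 11.5×23.5 = 270.25; change = +80.25.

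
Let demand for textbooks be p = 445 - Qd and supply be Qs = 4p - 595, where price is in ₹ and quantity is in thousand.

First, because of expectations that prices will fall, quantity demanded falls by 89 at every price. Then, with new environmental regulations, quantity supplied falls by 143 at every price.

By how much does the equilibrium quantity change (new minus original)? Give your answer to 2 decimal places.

-99.80

Initially, 445 - p = 4p - 595, so 1040 = 5p and p = 208, Q = 237.
With the change applied: demand Qd = 356 - p, supply Qs = 4p - 738.
Equate the new curves: 356 - p = 4p - 738, giving 1094 = 5p, p = 218.8, Q = 137.2.
ΔQ = 137.2 − 237 = -99.80.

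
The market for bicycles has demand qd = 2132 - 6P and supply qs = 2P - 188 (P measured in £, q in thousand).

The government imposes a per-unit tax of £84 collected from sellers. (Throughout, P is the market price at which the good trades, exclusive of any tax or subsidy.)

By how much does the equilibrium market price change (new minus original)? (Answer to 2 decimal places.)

+21.00

Initially, 2132 - 6P = 2P - 188, so 2320 = 8P and P = 290, q = 392.
Since sellers keep the price net of the tax, the effective supply curve becomes qs = 2P - 356.
Setting them equal: 2132 - 6P = 2P - 356 → 2488 = 8P, so P = 311 and q = 266.
ΔP = 311 − 290 = +21.00.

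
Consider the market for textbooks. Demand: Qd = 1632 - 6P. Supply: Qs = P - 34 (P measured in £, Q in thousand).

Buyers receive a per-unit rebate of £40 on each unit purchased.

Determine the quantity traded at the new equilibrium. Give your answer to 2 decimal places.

Original equilibrium: 1632 - 6P = P - 34 gives 1666 = 7P, so P = 238 and Q = 204.
Since buyers' out-of-pocket price is the market price minus the rebate, the effective demand curve becomes Qd = 1872 - 6P.
Clearing the new market: 1872 - 6P = P - 34, so P = 1906/7 ≈ 272.2857 and Q = 1668/7 ≈ 238.2857.

238.29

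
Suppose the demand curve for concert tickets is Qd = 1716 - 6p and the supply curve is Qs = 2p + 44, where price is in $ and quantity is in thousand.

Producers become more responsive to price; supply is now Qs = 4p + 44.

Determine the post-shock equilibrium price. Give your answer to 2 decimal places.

167.20

Original equilibrium: 1716 - 6p = 2p + 44 gives 1672 = 8p, so p = 209 and Q = 462.
The new curves are Qd = 1716 - 6p (demand) and Qs = 4p + 44 (supply).
Setting them equal: 1716 - 6p = 4p + 44 → 1672 = 10p, so p = 167.2 and Q = 712.8.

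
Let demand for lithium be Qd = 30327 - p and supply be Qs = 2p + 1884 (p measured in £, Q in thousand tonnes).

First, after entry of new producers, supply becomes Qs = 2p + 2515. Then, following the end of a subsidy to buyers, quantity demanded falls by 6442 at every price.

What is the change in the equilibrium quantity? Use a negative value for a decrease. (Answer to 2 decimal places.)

Solve the original market: 30327 - p = 2p + 1884, hence p = 9481 and Q = 20846.
The new curves are Qd = 23885 - p (demand) and Qs = 2p + 2515 (supply).
Equate the new curves: 23885 - p = 2p + 2515, giving 21370 = 3p, p = 21370/3 ≈ 7123.3333, Q = 50285/3 ≈ 16761.6667.
ΔQ = 16761.6667 − 20846 = -4084.33.

-4084.33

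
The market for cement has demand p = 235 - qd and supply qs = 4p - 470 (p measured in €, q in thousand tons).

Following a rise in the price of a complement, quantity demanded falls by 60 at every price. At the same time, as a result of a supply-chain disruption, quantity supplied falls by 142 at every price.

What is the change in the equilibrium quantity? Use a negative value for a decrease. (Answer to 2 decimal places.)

-76.40

Initially, 235 - p = 4p - 470, so 705 = 5p and p = 141, q = 94.
After the shift, demand is qd = 175 - p and supply is qs = 4p - 612.
Equate the new curves: 175 - p = 4p - 612, giving 787 = 5p, p = 157.4, q = 17.6.
Δq = 17.6 − 94 = -76.40.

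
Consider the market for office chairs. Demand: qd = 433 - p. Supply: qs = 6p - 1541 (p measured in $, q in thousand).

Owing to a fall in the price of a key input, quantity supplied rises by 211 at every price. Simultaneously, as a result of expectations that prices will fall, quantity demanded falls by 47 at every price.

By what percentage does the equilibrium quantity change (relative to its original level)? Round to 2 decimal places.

Initially, 433 - p = 6p - 1541, so 1974 = 7p and p = 282, q = 151.
The shock moves the curves to qd = 386 - p and qs = 6p - 1330.
New equilibrium: 386 - p = 6p - 1330 ⇒ 1716 = 7p ⇒ p = 1716/7 ≈ 245.1429, q = 986/7 ≈ 140.8571.
%Δq = (140.8571 − 151) / 151 × 100 = -6.72%.

-6.72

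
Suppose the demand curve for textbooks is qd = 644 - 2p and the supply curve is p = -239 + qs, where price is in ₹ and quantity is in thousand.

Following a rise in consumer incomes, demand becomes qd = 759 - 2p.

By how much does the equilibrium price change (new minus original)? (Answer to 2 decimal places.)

+38.33

Initially, 644 - 2p = p + 239, so 405 = 3p and p = 135, q = 374.
The new curves are qd = 759 - 2p (demand) and qs = p + 239 (supply).
New equilibrium: 759 - 2p = p + 239 ⇒ 520 = 3p ⇒ p = 520/3 ≈ 173.3333, q = 1237/3 ≈ 412.3333.
Δp = 173.3333 − 135 = +38.33.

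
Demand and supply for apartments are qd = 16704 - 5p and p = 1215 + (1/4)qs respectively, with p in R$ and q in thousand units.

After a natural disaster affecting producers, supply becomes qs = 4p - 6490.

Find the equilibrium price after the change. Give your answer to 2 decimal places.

2577.11

Solve the original market: 16704 - 5p = 4p - 4860, hence p = 2396 and q = 4724.
The shock moves the curves to qd = 16704 - 5p and qs = 4p - 6490.
Clearing the new market: 16704 - 5p = 4p - 6490, so p = 23194/9 ≈ 2577.1111 and q = 34366/9 ≈ 3818.4444.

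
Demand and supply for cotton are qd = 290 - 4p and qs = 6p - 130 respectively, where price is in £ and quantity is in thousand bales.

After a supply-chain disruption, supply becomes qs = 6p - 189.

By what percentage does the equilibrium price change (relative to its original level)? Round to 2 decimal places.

Initially, 290 - 4p = 6p - 130, so 420 = 10p and p = 42, q = 122.
After the shift, demand is qd = 290 - 4p and supply is qs = 6p - 189.
Setting them equal: 290 - 4p = 6p - 189 → 479 = 10p, so p = 47.9 and q = 98.4.
%Δp = (47.9 − 42) / 42 × 100 = +14.05%.

+14.05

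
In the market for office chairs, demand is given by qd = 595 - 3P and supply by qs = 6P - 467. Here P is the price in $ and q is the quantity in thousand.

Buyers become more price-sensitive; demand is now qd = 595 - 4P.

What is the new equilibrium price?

106.2

Original equilibrium: 595 - 3P = 6P - 467 gives 1062 = 9P, so P = 118 and q = 241.
The new curves are qd = 595 - 4P (demand) and qs = 6P - 467 (supply).
Setting them equal: 595 - 4P = 6P - 467 → 1062 = 10P, so P = 106.2 and q = 170.2.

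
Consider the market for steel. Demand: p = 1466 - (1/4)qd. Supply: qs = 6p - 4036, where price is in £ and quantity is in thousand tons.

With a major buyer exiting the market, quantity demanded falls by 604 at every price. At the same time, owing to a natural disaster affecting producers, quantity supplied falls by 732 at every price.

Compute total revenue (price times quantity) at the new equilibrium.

Initially, 5864 - 4p = 6p - 4036, so 9900 = 10p and p = 990, q = 1904.
After the shift, demand is qd = 5260 - 4p and supply is qs = 6p - 4768.
Setting them equal: 5260 - 4p = 6p - 4768 → 10028 = 10p, so p = 1002.8 and q = 1248.8.
New expenditure = 1002.8 × 1248.8 = 1252296.64.

1252296.64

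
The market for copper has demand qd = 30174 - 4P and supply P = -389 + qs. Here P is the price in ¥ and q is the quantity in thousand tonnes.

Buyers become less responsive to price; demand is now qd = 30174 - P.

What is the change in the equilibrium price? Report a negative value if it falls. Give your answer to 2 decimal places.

Solve the original market: 30174 - 4P = P + 389, hence P = 5957 and q = 6346.
With the change applied: demand qd = 30174 - P, supply qs = P + 389.
New equilibrium: 30174 - P = P + 389 ⇒ 29785 = 2P ⇒ P = 14892.5, q = 15281.5.
ΔP = 14892.5 − 5957 = +8935.50.

+8935.50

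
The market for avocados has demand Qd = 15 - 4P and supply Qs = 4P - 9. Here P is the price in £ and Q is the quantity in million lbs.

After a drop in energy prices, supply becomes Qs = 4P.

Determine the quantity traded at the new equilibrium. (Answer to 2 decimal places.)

Initially, 15 - 4P = 4P - 9, so 24 = 8P and P = 3, Q = 3.
With the change applied: demand Qd = 15 - 4P, supply Qs = 4P.
Equate the new curves: 15 - 4P = 4P, giving 15 = 8P, P = 1.875, Q = 7.5.

7.50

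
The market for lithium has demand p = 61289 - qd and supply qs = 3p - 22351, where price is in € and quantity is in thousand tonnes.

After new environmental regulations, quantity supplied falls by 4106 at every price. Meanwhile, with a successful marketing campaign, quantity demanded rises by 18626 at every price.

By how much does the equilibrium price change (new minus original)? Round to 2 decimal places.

+5683.00

Initially, 61289 - p = 3p - 22351, so 83640 = 4p and p = 20910, q = 40379.
After the shift, demand is qd = 79915 - p and supply is qs = 3p - 26457.
New equilibrium: 79915 - p = 3p - 26457 ⇒ 106372 = 4p ⇒ p = 26593, q = 53322.
Δp = 26593 − 20910 = +5683.00.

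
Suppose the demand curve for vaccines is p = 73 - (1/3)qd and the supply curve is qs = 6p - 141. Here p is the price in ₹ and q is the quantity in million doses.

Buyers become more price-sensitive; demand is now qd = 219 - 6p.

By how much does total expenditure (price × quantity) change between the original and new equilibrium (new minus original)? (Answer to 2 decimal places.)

-2790.00

Initially, 219 - 3p = 6p - 141, so 360 = 9p and p = 40, q = 99.
The shock moves the curves to qd = 219 - 6p and qs = 6p - 141.
Clearing the new market: 219 - 6p = 6p - 141, so p = 30 and q = 39.
Expenditure moves from 40×99 = 3960 to 30×39 = 1170; change = -2790.00.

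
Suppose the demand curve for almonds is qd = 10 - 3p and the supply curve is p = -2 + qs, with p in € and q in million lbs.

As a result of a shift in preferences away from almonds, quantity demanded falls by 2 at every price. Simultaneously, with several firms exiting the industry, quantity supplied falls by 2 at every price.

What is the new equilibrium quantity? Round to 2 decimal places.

2.00

Original equilibrium: 10 - 3p = p + 2 gives 8 = 4p, so p = 2 and q = 4.
The new curves are qd = 8 - 3p (demand) and qs = p (supply).
Setting them equal: 8 - 3p = p → 8 = 4p, so p = 2 and q = 2.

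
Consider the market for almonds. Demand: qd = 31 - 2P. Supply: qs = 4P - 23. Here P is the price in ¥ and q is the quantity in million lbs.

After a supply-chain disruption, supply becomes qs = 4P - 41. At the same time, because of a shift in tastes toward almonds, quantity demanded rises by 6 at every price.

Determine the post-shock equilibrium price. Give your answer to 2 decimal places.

13.00

Before the shock: 31 - 2P = 4P - 23 ⇒ 54 = 6P ⇒ P = 9, q = 13.
After the shift, demand is qd = 37 - 2P and supply is qs = 4P - 41.
Equate the new curves: 37 - 2P = 4P - 41, giving 78 = 6P, P = 13, q = 11.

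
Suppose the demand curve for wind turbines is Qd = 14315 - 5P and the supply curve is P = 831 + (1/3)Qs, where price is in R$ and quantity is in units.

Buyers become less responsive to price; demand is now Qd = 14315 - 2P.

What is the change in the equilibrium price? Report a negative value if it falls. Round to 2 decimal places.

+1260.60

Solve the original market: 14315 - 5P = 3P - 2493, hence P = 2101 and Q = 3810.
After the shift, demand is Qd = 14315 - 2P and supply is Qs = 3P - 2493.
Setting them equal: 14315 - 2P = 3P - 2493 → 16808 = 5P, so P = 3361.6 and Q = 7591.8.
ΔP = 3361.6 − 2101 = +1260.60.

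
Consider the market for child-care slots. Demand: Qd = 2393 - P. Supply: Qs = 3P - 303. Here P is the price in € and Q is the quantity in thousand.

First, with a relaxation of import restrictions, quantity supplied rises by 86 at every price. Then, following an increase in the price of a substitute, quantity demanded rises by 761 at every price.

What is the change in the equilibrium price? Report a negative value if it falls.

+168.75

Before the shock: 2393 - P = 3P - 303 ⇒ 2696 = 4P ⇒ P = 674, Q = 1719.
The new curves are Qd = 3154 - P (demand) and Qs = 3P - 217 (supply).
Clearing the new market: 3154 - P = 3P - 217, so P = 842.75 and Q = 2311.25.
ΔP = 842.75 − 674 = +168.75.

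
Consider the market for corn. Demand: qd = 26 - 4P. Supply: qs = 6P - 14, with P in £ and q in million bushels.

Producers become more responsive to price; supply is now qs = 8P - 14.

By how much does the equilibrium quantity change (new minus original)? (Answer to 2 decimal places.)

+2.67

Original equilibrium: 26 - 4P = 6P - 14 gives 40 = 10P, so P = 4 and q = 10.
After the shift, demand is qd = 26 - 4P and supply is qs = 8P - 14.
Setting them equal: 26 - 4P = 8P - 14 → 40 = 12P, so P = 10/3 ≈ 3.3333 and q = 38/3 ≈ 12.6667.
Δq = 12.6667 − 10 = +2.67.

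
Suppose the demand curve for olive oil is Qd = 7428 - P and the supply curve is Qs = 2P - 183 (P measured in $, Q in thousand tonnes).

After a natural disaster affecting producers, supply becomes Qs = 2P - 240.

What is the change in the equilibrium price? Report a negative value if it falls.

+19

Original equilibrium: 7428 - P = 2P - 183 gives 7611 = 3P, so P = 2537 and Q = 4891.
After the shift, demand is Qd = 7428 - P and supply is Qs = 2P - 240.
Setting them equal: 7428 - P = 2P - 240 → 7668 = 3P, so P = 2556 and Q = 4872.
ΔP = 2556 − 2537 = +19.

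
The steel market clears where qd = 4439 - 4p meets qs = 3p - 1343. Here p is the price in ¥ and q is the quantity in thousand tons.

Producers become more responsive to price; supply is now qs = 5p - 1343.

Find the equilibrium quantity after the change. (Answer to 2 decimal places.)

1869.22

Solve the original market: 4439 - 4p = 3p - 1343, hence p = 826 and q = 1135.
The new curves are qd = 4439 - 4p (demand) and qs = 5p - 1343 (supply).
Equate the new curves: 4439 - 4p = 5p - 1343, giving 5782 = 9p, p = 5782/9 ≈ 642.4444, q = 16823/9 ≈ 1869.2222.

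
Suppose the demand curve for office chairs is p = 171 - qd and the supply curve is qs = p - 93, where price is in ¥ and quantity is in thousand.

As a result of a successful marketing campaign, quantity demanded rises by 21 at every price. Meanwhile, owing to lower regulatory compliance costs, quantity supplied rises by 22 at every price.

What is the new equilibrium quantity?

Initially, 171 - p = p - 93, so 264 = 2p and p = 132, q = 39.
With the change applied: demand qd = 192 - p, supply qs = p - 71.
New equilibrium: 192 - p = p - 71 ⇒ 263 = 2p ⇒ p = 131.5, q = 60.5.

60.5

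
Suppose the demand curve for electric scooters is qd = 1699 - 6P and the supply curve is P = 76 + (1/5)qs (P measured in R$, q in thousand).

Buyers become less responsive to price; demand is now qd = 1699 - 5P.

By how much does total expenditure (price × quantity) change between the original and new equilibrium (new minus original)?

Before the shock: 1699 - 6P = 5P - 380 ⇒ 2079 = 11P ⇒ P = 189, q = 565.
The new curves are qd = 1699 - 5P (demand) and qs = 5P - 380 (supply).
Equate the new curves: 1699 - 5P = 5P - 380, giving 2079 = 10P, P = 207.9, q = 659.5.
Expenditure moves from 189×565 = 106785 to 207.9×659.5 = 137110.05; change = +30325.05.

+30325.05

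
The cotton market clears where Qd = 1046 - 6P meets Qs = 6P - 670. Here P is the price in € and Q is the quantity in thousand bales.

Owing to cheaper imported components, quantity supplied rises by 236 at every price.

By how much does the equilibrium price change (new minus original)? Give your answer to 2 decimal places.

Original equilibrium: 1046 - 6P = 6P - 670 gives 1716 = 12P, so P = 143 and Q = 188.
The shock moves the curves to Qd = 1046 - 6P and Qs = 6P - 434.
New equilibrium: 1046 - 6P = 6P - 434 ⇒ 1480 = 12P ⇒ P = 370/3 ≈ 123.3333, Q = 306.
ΔP = 123.3333 − 143 = -19.67.

-19.67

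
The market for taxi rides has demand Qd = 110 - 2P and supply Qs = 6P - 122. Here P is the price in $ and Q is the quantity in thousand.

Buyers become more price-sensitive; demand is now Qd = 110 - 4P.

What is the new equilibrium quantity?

17.2

Solve the original market: 110 - 2P = 6P - 122, hence P = 29 and Q = 52.
With the change applied: demand Qd = 110 - 4P, supply Qs = 6P - 122.
Equate the new curves: 110 - 4P = 6P - 122, giving 232 = 10P, P = 23.2, Q = 17.2.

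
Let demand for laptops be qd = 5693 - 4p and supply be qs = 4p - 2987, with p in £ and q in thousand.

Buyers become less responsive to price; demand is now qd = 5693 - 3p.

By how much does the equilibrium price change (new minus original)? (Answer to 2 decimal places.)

Initially, 5693 - 4p = 4p - 2987, so 8680 = 8p and p = 1085, q = 1353.
The shock moves the curves to qd = 5693 - 3p and qs = 4p - 2987.
Equate the new curves: 5693 - 3p = 4p - 2987, giving 8680 = 7p, p = 1240, q = 1973.
Δp = 1240 − 1085 = +155.00.

+155.00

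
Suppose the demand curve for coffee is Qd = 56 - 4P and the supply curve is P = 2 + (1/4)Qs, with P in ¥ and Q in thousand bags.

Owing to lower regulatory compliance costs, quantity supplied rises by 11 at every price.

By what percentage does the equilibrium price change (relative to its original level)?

Before the shock: 56 - 4P = 4P - 8 ⇒ 64 = 8P ⇒ P = 8, Q = 24.
The new curves are Qd = 56 - 4P (demand) and Qs = 4P + 3 (supply).
New equilibrium: 56 - 4P = 4P + 3 ⇒ 53 = 8P ⇒ P = 6.625, Q = 29.5.
%ΔP = (6.625 − 8) / 8 × 100 = -17.1875%.

-17.1875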